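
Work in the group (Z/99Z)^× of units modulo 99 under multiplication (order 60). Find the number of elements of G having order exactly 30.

24

Enumerating element orders in G gives 24 elements of order 30.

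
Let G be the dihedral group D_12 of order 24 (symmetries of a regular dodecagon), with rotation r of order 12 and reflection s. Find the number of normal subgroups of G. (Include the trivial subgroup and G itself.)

G has 34 subgroups. Checking conjugation-invariance by order — order 1: 1/1 normal; order 2: 1/13 normal; order 3: 1/1 normal; order 4: 1/7 normal; order 6: 1/5 normal; order 8: 0/3 normal; order 12: 3/3 normal; order 24: 1/1 normal.
Total normal subgroups: 9.

9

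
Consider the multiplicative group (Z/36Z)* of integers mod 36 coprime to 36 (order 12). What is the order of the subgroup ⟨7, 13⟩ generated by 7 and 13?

6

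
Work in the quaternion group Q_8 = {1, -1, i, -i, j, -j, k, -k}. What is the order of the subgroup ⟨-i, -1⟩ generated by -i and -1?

4

|⟨-i⟩| = 4 and |⟨-1⟩| = 2, so |H| is a multiple of lcm(4, 2) = 4 and divides |G| = 8.
Closing under the operation: H = {1, -1, i, -i}, so |H| = 4.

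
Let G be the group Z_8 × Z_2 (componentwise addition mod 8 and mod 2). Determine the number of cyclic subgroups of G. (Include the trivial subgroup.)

Each element a generates a cyclic subgroup ⟨a⟩; distinct elements may generate the same one (a cyclic group of order d has φ(d) generators).
Cyclic subgroups by order — order 1: 1; order 2: 3; order 4: 2; order 8: 2.
Total: 8.

8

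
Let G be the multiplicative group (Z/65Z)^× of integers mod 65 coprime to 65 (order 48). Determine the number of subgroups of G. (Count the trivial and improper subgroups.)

|G| = 48, so by Lagrange every subgroup order divides 48. Divisors: 1, 2, 3, 4, 6, 8, 12, 16, 24, 48.
Subgroups by order — order 1: 1; order 2: 3; order 3: 1; order 4: 7; order 6: 3; order 8: 3; order 12: 7; order 16: 1; order 24: 3; order 48: 1.
Total: 1 + 3 + 1 + 7 + 3 + 3 + 7 + 1 + 3 + 1 = 30.

30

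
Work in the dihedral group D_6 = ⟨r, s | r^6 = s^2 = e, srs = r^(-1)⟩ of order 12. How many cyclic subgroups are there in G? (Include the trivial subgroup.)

Each element a generates a cyclic subgroup ⟨a⟩; distinct elements may generate the same one (a cyclic group of order d has φ(d) generators).
Cyclic subgroups by order — order 1: 1; order 2: 7; order 3: 1; order 6: 1.
Total: 10.

10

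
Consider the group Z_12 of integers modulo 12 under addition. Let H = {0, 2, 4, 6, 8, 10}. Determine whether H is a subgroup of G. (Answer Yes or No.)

Yes

|H| = 6 divides |G| = 12, consistent with Lagrange.
H contains the identity, every element's inverse is in H, and H is closed under +: it is a subgroup.
In fact H = ⟨2⟩.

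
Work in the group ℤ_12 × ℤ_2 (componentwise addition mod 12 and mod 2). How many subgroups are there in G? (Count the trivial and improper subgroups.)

|G| = 24, so by Lagrange every subgroup order divides 24. Divisors: 1, 2, 3, 4, 6, 8, 12, 24.
Subgroups by order — order 1: 1; order 2: 3; order 3: 1; order 4: 3; order 6: 3; order 8: 1; order 12: 3; order 24: 1.
Total: 1 + 3 + 1 + 3 + 3 + 1 + 3 + 1 = 16.

16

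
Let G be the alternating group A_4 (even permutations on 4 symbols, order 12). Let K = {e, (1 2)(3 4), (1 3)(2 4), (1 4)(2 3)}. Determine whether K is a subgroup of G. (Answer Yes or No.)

|K| = 4 divides |G| = 12, consistent with Lagrange.
K contains the identity, every element's inverse is in K, and K is closed under ∘: it is a subgroup.

Yes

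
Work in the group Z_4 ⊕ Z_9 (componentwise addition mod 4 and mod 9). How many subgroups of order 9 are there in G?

|G| = 36 and 9 | 36, so subgroups of order 9 are possible by Lagrange.
The subgroups of order 9 are: {(0,0), (0,1), (0,2), (0,3), (0,4), (0,5), (0,6), (0,7), (0,8)}.
So G has 1 subgroup of order 9.

1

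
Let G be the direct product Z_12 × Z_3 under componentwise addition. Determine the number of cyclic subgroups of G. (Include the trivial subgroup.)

Each element a generates a cyclic subgroup ⟨a⟩; distinct elements may generate the same one (a cyclic group of order d has φ(d) generators).
Cyclic subgroups by order — order 1: 1; order 2: 1; order 3: 4; order 4: 1; order 6: 4; order 12: 4.
Total: 15.

15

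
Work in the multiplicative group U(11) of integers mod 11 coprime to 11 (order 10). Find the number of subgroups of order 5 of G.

|G| = 10 and 5 | 10, so subgroups of order 5 are possible by Lagrange.
The subgroups of order 5 are: {1, 3, 4, 5, 9}.
So G has 1 subgroup of order 5.

1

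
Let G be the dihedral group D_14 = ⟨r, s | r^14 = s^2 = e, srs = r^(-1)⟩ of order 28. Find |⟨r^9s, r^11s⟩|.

|⟨r^9s⟩| = 2 and |⟨r^11s⟩| = 2, so |H| is a multiple of lcm(2, 2) = 2 and divides |G| = 28.
Closing under the operation: H = {e, r^2, r^4, r^6, r^8, r^10, r^12, rs, r^3s, r^5s, r^7s, r^9s, r^11s, r^13s}, so |H| = 14.

14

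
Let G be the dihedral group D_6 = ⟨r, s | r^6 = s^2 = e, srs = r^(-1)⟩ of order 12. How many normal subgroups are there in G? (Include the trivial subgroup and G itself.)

G has 16 subgroups. Checking conjugation-invariance by order — order 1: 1/1 normal; order 2: 1/7 normal; order 3: 1/1 normal; order 4: 0/3 normal; order 6: 3/3 normal; order 12: 1/1 normal.
Total normal subgroups: 7.

7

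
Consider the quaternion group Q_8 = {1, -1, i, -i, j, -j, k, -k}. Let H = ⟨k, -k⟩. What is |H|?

|⟨k⟩| = 4 and |⟨-k⟩| = 4, so |H| is a multiple of lcm(4, 4) = 4 and divides |G| = 8.
Closing under the operation: H = {1, -1, k, -k}, so |H| = 4.

4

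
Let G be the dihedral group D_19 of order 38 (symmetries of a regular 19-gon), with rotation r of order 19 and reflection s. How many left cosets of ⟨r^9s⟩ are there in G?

19

|⟨r^9s⟩| = 2 and |G| = 38.
By Lagrange, [G : H] = |G|/|H| = 38/2 = 19.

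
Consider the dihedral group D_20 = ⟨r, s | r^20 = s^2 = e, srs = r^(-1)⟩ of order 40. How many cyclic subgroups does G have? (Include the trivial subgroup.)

Group the elements of G by the cyclic subgroup they generate; each cyclic subgroup of order d accounts for φ(d) elements.
Cyclic subgroups by order — order 1: 1; order 2: 21; order 4: 1; order 5: 1; order 10: 1; order 20: 1.
Total: 26.

26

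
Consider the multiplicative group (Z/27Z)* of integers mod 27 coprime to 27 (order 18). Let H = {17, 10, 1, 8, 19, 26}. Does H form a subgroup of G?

|H| = 6 divides |G| = 18, consistent with Lagrange.
H contains the identity, every element's inverse is in H, and H is closed under ·: it is a subgroup.
In fact H = ⟨17⟩.

Yes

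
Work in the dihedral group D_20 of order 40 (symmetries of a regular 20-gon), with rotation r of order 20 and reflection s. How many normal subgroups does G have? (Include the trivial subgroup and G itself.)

9

G has 48 subgroups. Checking conjugation-invariance by order — order 1: 1/1 normal; order 2: 1/21 normal; order 4: 1/11 normal; order 5: 1/1 normal; order 8: 0/5 normal; order 10: 1/5 normal; order 20: 3/3 normal; order 40: 1/1 normal.
Total normal subgroups: 9.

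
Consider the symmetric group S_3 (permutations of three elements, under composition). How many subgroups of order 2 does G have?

|G| = 6 and 2 | 6, so subgroups of order 2 are possible by Lagrange.
The subgroups of order 2 are: {e, (1 2)}; {e, (1 3)}; {e, (2 3)}.
So G has 3 subgroups of order 2.

3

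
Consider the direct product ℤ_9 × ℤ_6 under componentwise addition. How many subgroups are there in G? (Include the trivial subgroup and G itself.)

|G| = 54, so by Lagrange every subgroup order divides 54. Divisors: 1, 2, 3, 6, 9, 18, 27, 54.
Subgroups by order — order 1: 1; order 2: 1; order 3: 4; order 6: 4; order 9: 4; order 18: 4; order 27: 1; order 54: 1.
Total: 1 + 1 + 4 + 4 + 4 + 4 + 1 + 1 = 20.

20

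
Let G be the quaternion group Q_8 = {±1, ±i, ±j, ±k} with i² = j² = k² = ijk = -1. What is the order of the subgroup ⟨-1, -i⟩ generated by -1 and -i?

4

|⟨-1⟩| = 2 and |⟨-i⟩| = 4, so |H| is a multiple of lcm(2, 4) = 4 and divides |G| = 8.
Closing under the operation: H = {1, -1, i, -i}, so |H| = 4.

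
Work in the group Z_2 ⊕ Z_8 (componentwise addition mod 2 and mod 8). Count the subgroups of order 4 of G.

|G| = 16 and 4 | 16, so subgroups of order 4 are possible by Lagrange.
The subgroups of order 4 are: {(0,0), (0,2), (0,4), (0,6)}; {(0,0), (0,4), (1,0), (1,4)}; {(0,0), (0,4), (1,2), (1,6)}.
So G has 3 subgroups of order 4.

3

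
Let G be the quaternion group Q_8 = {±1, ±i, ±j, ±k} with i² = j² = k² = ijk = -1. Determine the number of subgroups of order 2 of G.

1

|G| = 8 and 2 | 8, so subgroups of order 2 are possible by Lagrange.
The subgroups of order 2 are: {1, -1}.
So G has 1 subgroup of order 2.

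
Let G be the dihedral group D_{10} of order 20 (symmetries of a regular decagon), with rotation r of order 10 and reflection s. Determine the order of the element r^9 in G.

Computing powers of r^9: the smallest k with (r^9)^k = e is k = 10.

10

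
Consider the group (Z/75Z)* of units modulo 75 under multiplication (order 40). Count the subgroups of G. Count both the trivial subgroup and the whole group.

16

|G| = 40, so by Lagrange every subgroup order divides 40. Divisors: 1, 2, 4, 5, 8, 10, 20, 40.
Subgroups by order — order 1: 1; order 2: 3; order 4: 3; order 5: 1; order 8: 1; order 10: 3; order 20: 3; order 40: 1.
Total: 1 + 3 + 3 + 1 + 1 + 3 + 3 + 1 = 16.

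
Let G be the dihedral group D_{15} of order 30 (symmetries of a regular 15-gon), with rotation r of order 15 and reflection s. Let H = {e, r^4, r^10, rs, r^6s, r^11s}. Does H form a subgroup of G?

r^10 ∈ H but its inverse r^5 ∉ H, so H is not a subgroup.

No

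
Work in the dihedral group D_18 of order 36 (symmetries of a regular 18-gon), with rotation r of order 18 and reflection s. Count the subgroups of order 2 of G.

19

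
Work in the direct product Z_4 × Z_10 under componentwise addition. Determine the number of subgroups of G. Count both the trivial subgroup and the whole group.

16

|G| = 40, so by Lagrange every subgroup order divides 40. Divisors: 1, 2, 4, 5, 8, 10, 20, 40.
Subgroups by order — order 1: 1; order 2: 3; order 4: 3; order 5: 1; order 8: 1; order 10: 3; order 20: 3; order 40: 1.
Total: 1 + 3 + 3 + 1 + 1 + 3 + 3 + 1 = 16.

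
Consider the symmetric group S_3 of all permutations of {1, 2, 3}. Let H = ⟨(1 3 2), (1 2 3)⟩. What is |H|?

|⟨(1 3 2)⟩| = 3 and |⟨(1 2 3)⟩| = 3, so |H| is a multiple of lcm(3, 3) = 3 and divides |G| = 6.
Closing under the operation: H = {e, (1 2 3), (1 3 2)}, so |H| = 3.

3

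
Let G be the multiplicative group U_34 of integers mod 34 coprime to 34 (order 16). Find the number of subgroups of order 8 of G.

1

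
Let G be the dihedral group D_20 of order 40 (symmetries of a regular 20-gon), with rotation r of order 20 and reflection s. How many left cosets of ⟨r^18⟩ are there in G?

|⟨r^18⟩| = 10 and |G| = 40.
By Lagrange, [G : H] = |G|/|H| = 40/10 = 4.

4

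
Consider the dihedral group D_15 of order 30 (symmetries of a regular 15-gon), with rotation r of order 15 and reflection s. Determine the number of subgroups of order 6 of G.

|G| = 30 and 6 | 30, so subgroups of order 6 are possible by Lagrange.
The subgroups of order 6 are: {e, r^5, r^10, s, r^5s, r^10s}; {e, r^5, r^10, rs, r^6s, r^11s}; {e, r^5, r^10, r^2s, r^7s, r^12s}; {e, r^5, r^10, r^3s, r^8s, r^13s}; … (5 in all).
So G has 5 subgroups of order 6.

5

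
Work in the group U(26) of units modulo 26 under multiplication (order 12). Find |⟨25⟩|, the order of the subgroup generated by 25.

Compute successive powers of 25 mod 26: 25, 1; 25^2 ≡ 1 (mod 26).
So |⟨25⟩| = 2.

2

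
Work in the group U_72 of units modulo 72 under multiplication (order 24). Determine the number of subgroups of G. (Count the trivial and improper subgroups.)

|G| = 24, so by Lagrange every subgroup order divides 24. Divisors: 1, 2, 3, 4, 6, 8, 12, 24.
Subgroups by order — order 1: 1; order 2: 7; order 3: 1; order 4: 7; order 6: 7; order 8: 1; order 12: 7; order 24: 1.
Total: 1 + 7 + 1 + 7 + 7 + 1 + 7 + 1 = 32.

32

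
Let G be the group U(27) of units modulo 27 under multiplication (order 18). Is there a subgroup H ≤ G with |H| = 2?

2 | 18. A subgroup of order 2 is {1, 26}.

Yes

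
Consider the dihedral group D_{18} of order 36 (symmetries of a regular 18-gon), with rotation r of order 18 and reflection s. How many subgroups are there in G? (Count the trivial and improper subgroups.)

|G| = 36, so by Lagrange every subgroup order divides 36. Divisors: 1, 2, 3, 4, 6, 9, 12, 18, 36.
Subgroups by order — order 1: 1; order 2: 19; order 3: 1; order 4: 9; order 6: 7; order 9: 1; order 12: 3; order 18: 3; order 36: 1.
Total: 1 + 19 + 1 + 9 + 7 + 1 + 3 + 3 + 1 = 45.

45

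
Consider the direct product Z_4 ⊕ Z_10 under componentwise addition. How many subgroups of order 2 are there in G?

3

|G| = 40 and 2 | 40, so subgroups of order 2 are possible by Lagrange.
The subgroups of order 2 are: {(0,0), (0,5)}; {(0,0), (2,0)}; {(0,0), (2,5)}.
So G has 3 subgroups of order 2.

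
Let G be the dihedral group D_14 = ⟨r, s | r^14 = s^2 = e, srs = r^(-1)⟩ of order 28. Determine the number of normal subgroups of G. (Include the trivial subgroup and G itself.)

7

G has 28 subgroups. Checking conjugation-invariance by order — order 1: 1/1 normal; order 2: 1/15 normal; order 4: 0/7 normal; order 7: 1/1 normal; order 14: 3/3 normal; order 28: 1/1 normal.
Total normal subgroups: 7.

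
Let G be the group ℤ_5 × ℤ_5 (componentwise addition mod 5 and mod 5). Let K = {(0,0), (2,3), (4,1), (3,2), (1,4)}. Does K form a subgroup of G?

Yes

|K| = 5 divides |G| = 25, consistent with Lagrange.
K contains the identity, every element's inverse is in K, and K is closed under +: it is a subgroup.
In fact K = ⟨(2,3)⟩.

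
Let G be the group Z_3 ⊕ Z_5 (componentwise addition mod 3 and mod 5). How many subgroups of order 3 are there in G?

|G| = 15 and 3 | 15, so subgroups of order 3 are possible by Lagrange.
The subgroups of order 3 are: {(0,0), (1,0), (2,0)}.
So G has 1 subgroup of order 3.

1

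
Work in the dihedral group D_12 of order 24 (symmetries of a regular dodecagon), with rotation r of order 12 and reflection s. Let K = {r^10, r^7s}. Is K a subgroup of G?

The identity e ∉ K, so K is not a subgroup.

No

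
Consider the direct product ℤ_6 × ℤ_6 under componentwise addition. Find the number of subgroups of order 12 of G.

4

|G| = 36 and 12 | 36, so subgroups of order 12 are possible by Lagrange.
The subgroups of order 12 are: {(0,0), (0,1), (0,2), (0,3), (0,4), (0,5), (3,0), (3,1), (3,2), (3,3), (3,4), (3,5)}; {(0,0), (0,3), (1,0), (1,3), (2,0), (2,3), (3,0), (3,3), (4,0), (4,3), (5,0), (5,3)}; {(0,0), (0,3), (1,1), (1,4), (2,2), (2,5), (3,0), (3,3), (4,1), (4,4), (5,2), (5,5)}; {(0,0), (0,3), (1,2), (1,5), (2,1), (2,4), (3,0), (3,3), (4,2), (4,5), (5,1), (5,4)}.
So G has 4 subgroups of order 12.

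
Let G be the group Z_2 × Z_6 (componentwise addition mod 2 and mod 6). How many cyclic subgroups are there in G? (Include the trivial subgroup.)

8

Group the elements of G by the cyclic subgroup they generate; each cyclic subgroup of order d accounts for φ(d) elements.
Cyclic subgroups by order — order 1: 1; order 2: 3; order 3: 1; order 6: 3.
Total: 8.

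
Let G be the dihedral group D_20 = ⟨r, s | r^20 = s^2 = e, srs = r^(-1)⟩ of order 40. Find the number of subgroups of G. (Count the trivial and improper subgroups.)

|G| = 40, so by Lagrange every subgroup order divides 40. Divisors: 1, 2, 4, 5, 8, 10, 20, 40.
Subgroups by order — order 1: 1; order 2: 21; order 4: 11; order 5: 1; order 8: 5; order 10: 5; order 20: 3; order 40: 1.
Total: 1 + 21 + 11 + 1 + 5 + 5 + 3 + 1 = 48.

48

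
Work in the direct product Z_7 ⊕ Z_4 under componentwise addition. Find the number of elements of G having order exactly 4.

An element (a,b) has order lcm(ord(a), ord(b)); count pairs with lcm equal to 4.
Enumerating gives 2 such elements.

2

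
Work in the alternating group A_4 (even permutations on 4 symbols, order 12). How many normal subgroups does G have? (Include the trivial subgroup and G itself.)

3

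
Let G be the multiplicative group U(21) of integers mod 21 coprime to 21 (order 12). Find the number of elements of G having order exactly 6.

The elements of order 6 are: 2, 5, 10, 11, 17, 19.
That's 6.

6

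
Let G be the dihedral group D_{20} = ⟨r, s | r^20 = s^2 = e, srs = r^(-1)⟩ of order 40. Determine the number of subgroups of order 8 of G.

|G| = 40 and 8 | 40, so subgroups of order 8 are possible by Lagrange.
The subgroups of order 8 are: {e, r^5, r^10, r^15, s, r^5s, r^10s, r^15s}; {e, r^5, r^10, r^15, rs, r^6s, r^11s, r^16s}; {e, r^5, r^10, r^15, r^2s, r^7s, r^12s, r^17s}; {e, r^5, r^10, r^15, r^3s, r^8s, r^13s, r^18s}; … (5 in all).
So G has 5 subgroups of order 8.

5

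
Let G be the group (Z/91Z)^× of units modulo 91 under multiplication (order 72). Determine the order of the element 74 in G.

3

Compute successive powers of 74 mod 91: 74, 16, 1; 74^3 ≡ 1 (mod 91).
So |⟨74⟩| = 3.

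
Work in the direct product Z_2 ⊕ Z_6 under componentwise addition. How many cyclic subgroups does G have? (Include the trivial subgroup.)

Group the elements of G by the cyclic subgroup they generate; each cyclic subgroup of order d accounts for φ(d) elements.
Cyclic subgroups by order — order 1: 1; order 2: 3; order 3: 1; order 6: 3.
Total: 8.

8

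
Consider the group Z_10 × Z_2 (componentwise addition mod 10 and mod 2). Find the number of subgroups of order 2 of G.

3

|G| = 20 and 2 | 20, so subgroups of order 2 are possible by Lagrange.
The subgroups of order 2 are: {(0,0), (0,1)}; {(0,0), (5,0)}; {(0,0), (5,1)}.
So G has 3 subgroups of order 2.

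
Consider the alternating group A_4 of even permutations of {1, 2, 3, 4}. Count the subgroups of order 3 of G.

|G| = 12 and 3 | 12, so subgroups of order 3 are possible by Lagrange.
The subgroups of order 3 are: {e, (1 2 3), (1 3 2)}; {e, (1 2 4), (1 4 2)}; {e, (1 3 4), (1 4 3)}; {e, (2 3 4), (2 4 3)}.
So G has 4 subgroups of order 3.

4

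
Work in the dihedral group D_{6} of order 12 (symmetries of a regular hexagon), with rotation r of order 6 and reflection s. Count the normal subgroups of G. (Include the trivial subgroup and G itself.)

7

G has 16 subgroups. Checking conjugation-invariance by order — order 1: 1/1 normal; order 2: 1/7 normal; order 3: 1/1 normal; order 4: 0/3 normal; order 6: 3/3 normal; order 12: 1/1 normal.
Total normal subgroups: 7.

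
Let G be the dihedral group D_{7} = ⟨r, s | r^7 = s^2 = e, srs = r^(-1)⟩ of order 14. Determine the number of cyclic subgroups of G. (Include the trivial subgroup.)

9

Group the elements of G by the cyclic subgroup they generate; each cyclic subgroup of order d accounts for φ(d) elements.
Cyclic subgroups by order — order 1: 1; order 2: 7; order 7: 1.
Total: 9.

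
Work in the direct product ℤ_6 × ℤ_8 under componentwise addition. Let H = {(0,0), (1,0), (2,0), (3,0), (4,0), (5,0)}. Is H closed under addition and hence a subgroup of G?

|H| = 6 divides |G| = 48, consistent with Lagrange.
H contains the identity, every element's inverse is in H, and H is closed under +: it is a subgroup.
In fact H = ⟨(5,0)⟩.

Yes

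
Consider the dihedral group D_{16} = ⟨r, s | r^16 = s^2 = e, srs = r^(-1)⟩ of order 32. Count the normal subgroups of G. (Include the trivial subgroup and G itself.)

8

G has 36 subgroups. Checking conjugation-invariance by order — order 1: 1/1 normal; order 2: 1/17 normal; order 4: 1/9 normal; order 8: 1/5 normal; order 16: 3/3 normal; order 32: 1/1 normal.
Total normal subgroups: 8.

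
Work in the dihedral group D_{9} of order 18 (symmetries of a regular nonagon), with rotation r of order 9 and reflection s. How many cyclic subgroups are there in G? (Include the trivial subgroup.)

A cyclic subgroup of order d is generated by each of its φ(d) elements of order d, so the cyclic subgroups of order d number (#elements of order d)/φ(d).
Cyclic subgroups by order — order 1: 1; order 2: 9; order 3: 1; order 9: 1.
Total: 12.

12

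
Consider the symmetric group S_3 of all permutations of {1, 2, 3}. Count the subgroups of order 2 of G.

|G| = 6 and 2 | 6, so subgroups of order 2 are possible by Lagrange.
The subgroups of order 2 are: {e, (1 2)}; {e, (1 3)}; {e, (2 3)}.
So G has 3 subgroups of order 2.

3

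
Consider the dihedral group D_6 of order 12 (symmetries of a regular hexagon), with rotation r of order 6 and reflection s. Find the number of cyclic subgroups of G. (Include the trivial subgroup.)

Each element a generates a cyclic subgroup ⟨a⟩; distinct elements may generate the same one (a cyclic group of order d has φ(d) generators).
Cyclic subgroups by order — order 1: 1; order 2: 7; order 3: 1; order 6: 1.
Total: 10.

10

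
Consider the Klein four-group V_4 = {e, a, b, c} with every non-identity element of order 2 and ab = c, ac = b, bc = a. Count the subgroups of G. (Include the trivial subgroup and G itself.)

5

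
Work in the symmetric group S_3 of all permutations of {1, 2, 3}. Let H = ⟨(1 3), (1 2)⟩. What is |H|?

|⟨(1 3)⟩| = 2 and |⟨(1 2)⟩| = 2, so |H| is a multiple of lcm(2, 2) = 2 and divides |G| = 6.
Closing {(1 3), (1 2)} under the group operation gives all of G, so |H| = 6.

6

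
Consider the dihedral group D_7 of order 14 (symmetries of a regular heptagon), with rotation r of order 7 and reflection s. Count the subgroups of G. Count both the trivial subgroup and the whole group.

|G| = 14, so by Lagrange every subgroup order divides 14. Divisors: 1, 2, 7, 14.
Subgroups by order — order 1: 1; order 2: 7; order 7: 1; order 14: 1.
Total: 1 + 7 + 1 + 1 = 10.

10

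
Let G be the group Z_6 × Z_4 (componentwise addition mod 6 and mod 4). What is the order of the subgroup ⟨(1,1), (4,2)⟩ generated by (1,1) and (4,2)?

|⟨(1,1)⟩| = 12 and |⟨(4,2)⟩| = 6, so |H| is a multiple of lcm(12, 6) = 12 and divides |G| = 24.
Closing under the operation: H = {(0,0), (0,2), (1,1), (1,3), (2,0), (2,2), (3,1), (3,3), (4,0), (4,2), (5,1), (5,3)}, so |H| = 12.

12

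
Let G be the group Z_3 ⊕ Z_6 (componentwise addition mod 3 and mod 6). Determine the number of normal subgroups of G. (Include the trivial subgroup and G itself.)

G is abelian, so every subgroup is normal.
G has 12 subgroups in total, hence 12 normal subgroups.

12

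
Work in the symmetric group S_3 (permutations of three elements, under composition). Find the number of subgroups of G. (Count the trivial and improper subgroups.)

6

|G| = 6, so by Lagrange every subgroup order divides 6. Divisors: 1, 2, 3, 6.
Subgroups by order — order 1: 1; order 2: 3; order 3: 1; order 6: 1.
Total: 1 + 3 + 1 + 1 = 6.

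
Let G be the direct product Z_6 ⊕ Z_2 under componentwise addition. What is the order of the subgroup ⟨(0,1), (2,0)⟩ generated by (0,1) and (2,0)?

6

|⟨(0,1)⟩| = 2 and |⟨(2,0)⟩| = 3, so |H| is a multiple of lcm(2, 3) = 6 and divides |G| = 12.
Closing under the operation: H = {(0,0), (0,1), (2,0), (2,1), (4,0), (4,1)}, so |H| = 6.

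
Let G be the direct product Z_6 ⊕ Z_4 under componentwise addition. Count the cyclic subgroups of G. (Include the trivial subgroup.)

12

Each element a generates a cyclic subgroup ⟨a⟩; distinct elements may generate the same one (a cyclic group of order d has φ(d) generators).
Cyclic subgroups by order — order 1: 1; order 2: 3; order 3: 1; order 4: 2; order 6: 3; order 12: 2.
Total: 12.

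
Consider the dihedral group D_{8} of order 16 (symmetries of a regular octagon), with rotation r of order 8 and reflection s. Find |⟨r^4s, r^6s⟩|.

|⟨r^4s⟩| = 2 and |⟨r^6s⟩| = 2, so |H| is a multiple of lcm(2, 2) = 2 and divides |G| = 16.
Closing under the operation: H = {e, r^2, r^4, r^6, s, r^2s, r^4s, r^6s}, so |H| = 8.

8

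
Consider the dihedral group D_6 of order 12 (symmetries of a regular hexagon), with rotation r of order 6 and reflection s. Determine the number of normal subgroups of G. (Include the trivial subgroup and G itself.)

G has 16 subgroups. Checking conjugation-invariance by order — order 1: 1/1 normal; order 2: 1/7 normal; order 3: 1/1 normal; order 4: 0/3 normal; order 6: 3/3 normal; order 12: 1/1 normal.
Total normal subgroups: 7.

7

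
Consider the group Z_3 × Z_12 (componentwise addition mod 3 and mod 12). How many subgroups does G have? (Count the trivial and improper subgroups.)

18

|G| = 36, so by Lagrange every subgroup order divides 36. Divisors: 1, 2, 3, 4, 6, 9, 12, 18, 36.
Subgroups by order — order 1: 1; order 2: 1; order 3: 4; order 4: 1; order 6: 4; order 9: 1; order 12: 4; order 18: 1; order 36: 1.
Total: 1 + 1 + 4 + 1 + 4 + 1 + 4 + 1 + 1 = 18.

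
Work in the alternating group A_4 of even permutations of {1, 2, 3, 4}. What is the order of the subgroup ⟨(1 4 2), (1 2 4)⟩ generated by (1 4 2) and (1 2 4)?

|⟨(1 4 2)⟩| = 3 and |⟨(1 2 4)⟩| = 3, so |H| is a multiple of lcm(3, 3) = 3 and divides |G| = 12.
Closing under the operation: H = {e, (1 2 4), (1 4 2)}, so |H| = 3.

3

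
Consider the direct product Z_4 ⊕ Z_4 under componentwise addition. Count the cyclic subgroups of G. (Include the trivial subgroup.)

Group the elements of G by the cyclic subgroup they generate; each cyclic subgroup of order d accounts for φ(d) elements.
Cyclic subgroups by order — order 1: 1; order 2: 3; order 4: 6.
Total: 10.

10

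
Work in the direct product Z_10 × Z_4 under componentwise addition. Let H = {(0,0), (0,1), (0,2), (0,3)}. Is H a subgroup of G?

Yes

|H| = 4 divides |G| = 40, consistent with Lagrange.
H contains the identity, every element's inverse is in H, and H is closed under +: it is a subgroup.
In fact H = ⟨(0,1)⟩.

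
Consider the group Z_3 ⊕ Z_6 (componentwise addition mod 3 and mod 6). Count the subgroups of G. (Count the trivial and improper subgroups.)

|G| = 18, so by Lagrange every subgroup order divides 18. Divisors: 1, 2, 3, 6, 9, 18.
Subgroups by order — order 1: 1; order 2: 1; order 3: 4; order 6: 4; order 9: 1; order 18: 1.
Total: 1 + 1 + 4 + 4 + 1 + 1 = 12.

12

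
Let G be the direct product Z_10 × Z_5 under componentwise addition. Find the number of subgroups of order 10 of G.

|G| = 50 and 10 | 50, so subgroups of order 10 are possible by Lagrange.
The subgroups of order 10 are: {(0,0), (0,1), (0,2), (0,3), (0,4), (5,0), (5,1), (5,2), (5,3), (5,4)}; {(0,0), (1,0), (2,0), (3,0), (4,0), (5,0), (6,0), (7,0), (8,0), (9,0)}; {(0,0), (1,1), (2,2), (3,3), (4,4), (5,0), (6,1), (7,2), (8,3), (9,4)}; {(0,0), (1,2), (2,4), (3,1), (4,3), (5,0), (6,2), (7,4), (8,1), (9,3)}; … (6 in all).
So G has 6 subgroups of order 10.

6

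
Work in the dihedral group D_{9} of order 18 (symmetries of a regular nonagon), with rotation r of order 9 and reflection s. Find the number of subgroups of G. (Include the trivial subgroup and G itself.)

16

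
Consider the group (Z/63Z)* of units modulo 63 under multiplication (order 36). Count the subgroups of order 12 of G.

4

|G| = 36 and 12 | 36, so subgroups of order 12 are possible by Lagrange.
The subgroups of order 12 are: {1, 8, 10, 17, 19, 26, 37, 44, 46, 53, 55, 62}; {1, 5, 8, 11, 23, 25, 38, 40, 52, 55, 58, 62}; {1, 8, 13, 20, 22, 29, 34, 41, 43, 50, 55, 62}; {1, 2, 4, 8, 16, 31, 32, 47, 55, 59, 61, 62}.
So G has 4 subgroups of order 12.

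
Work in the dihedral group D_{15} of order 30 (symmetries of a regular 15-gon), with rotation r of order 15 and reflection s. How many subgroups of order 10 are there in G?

3

|G| = 30 and 10 | 30, so subgroups of order 10 are possible by Lagrange.
The subgroups of order 10 are: {e, r^3, r^6, r^9, r^12, rs, r^4s, r^7s, r^10s, r^13s}; {e, r^3, r^6, r^9, r^12, r^2s, r^5s, r^8s, r^11s, r^14s}; {e, r^3, r^6, r^9, r^12, s, r^3s, r^6s, r^9s, r^12s}.
So G has 3 subgroups of order 10.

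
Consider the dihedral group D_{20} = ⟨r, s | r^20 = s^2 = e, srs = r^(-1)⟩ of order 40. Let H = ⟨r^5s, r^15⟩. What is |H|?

8

|⟨r^5s⟩| = 2 and |⟨r^15⟩| = 4, so |H| is a multiple of lcm(2, 4) = 4 and divides |G| = 40.
Closing under the operation: H = {e, r^5, r^10, r^15, s, r^5s, r^10s, r^15s}, so |H| = 8.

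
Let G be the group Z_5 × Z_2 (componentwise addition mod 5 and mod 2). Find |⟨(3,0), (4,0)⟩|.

|⟨(3,0)⟩| = 5 and |⟨(4,0)⟩| = 5, so |H| is a multiple of lcm(5, 5) = 5 and divides |G| = 10.
Closing under the operation: H = {(0,0), (1,0), (2,0), (3,0), (4,0)}, so |H| = 5.

5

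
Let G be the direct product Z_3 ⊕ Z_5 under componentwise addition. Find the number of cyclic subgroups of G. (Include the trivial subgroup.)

4

Group the elements of G by the cyclic subgroup they generate; each cyclic subgroup of order d accounts for φ(d) elements.
Cyclic subgroups by order — order 1: 1; order 3: 1; order 5: 1; order 15: 1.
Total: 4.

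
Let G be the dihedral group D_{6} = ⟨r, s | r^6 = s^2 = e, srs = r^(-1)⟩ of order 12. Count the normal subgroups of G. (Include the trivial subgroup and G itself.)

G has 16 subgroups. Checking conjugation-invariance by order — order 1: 1/1 normal; order 2: 1/7 normal; order 3: 1/1 normal; order 4: 0/3 normal; order 6: 3/3 normal; order 12: 1/1 normal.
Total normal subgroups: 7.

7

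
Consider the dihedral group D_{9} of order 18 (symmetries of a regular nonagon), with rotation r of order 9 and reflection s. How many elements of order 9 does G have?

The elements of order 9 are: r, r^2, r^4, r^5, r^7, r^8.
That's 6.

6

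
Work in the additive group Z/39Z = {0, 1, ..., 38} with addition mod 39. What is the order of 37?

In Z/39Z, the order of an element a is n/gcd(a, n).
gcd(37, 39) = 1, so |⟨37⟩| = 39/1 = 39.

39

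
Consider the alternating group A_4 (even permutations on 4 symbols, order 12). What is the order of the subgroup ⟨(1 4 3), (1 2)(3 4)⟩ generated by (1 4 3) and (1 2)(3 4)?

12

|⟨(1 4 3)⟩| = 3 and |⟨(1 2)(3 4)⟩| = 2, so |H| is a multiple of lcm(3, 2) = 6 and divides |G| = 12.
Closing {(1 4 3), (1 2)(3 4)} under the group operation gives all of G, so |H| = 12.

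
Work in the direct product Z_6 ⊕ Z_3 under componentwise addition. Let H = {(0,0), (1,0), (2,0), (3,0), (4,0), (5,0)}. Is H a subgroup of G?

|H| = 6 divides |G| = 18, consistent with Lagrange.
H contains the identity, every element's inverse is in H, and H is closed under +: it is a subgroup.
In fact H = ⟨(5,0)⟩.

Yes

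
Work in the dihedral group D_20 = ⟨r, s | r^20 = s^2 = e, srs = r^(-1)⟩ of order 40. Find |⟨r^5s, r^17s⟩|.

|⟨r^5s⟩| = 2 and |⟨r^17s⟩| = 2, so |H| is a multiple of lcm(2, 2) = 2 and divides |G| = 40.
Closing under the operation: H = {e, r^4, r^8, r^12, r^16, rs, r^5s, r^9s, r^13s, r^17s}, so |H| = 10.

10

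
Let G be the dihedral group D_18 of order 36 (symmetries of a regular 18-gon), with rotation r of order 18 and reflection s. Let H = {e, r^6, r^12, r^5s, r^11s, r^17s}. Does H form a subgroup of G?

Yes

|H| = 6 divides |G| = 36, consistent with Lagrange.
H contains the identity, every element's inverse is in H, and H is closed under ·: it is a subgroup.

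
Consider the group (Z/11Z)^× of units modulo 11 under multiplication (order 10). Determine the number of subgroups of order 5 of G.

1

|G| = 10 and 5 | 10, so subgroups of order 5 are possible by Lagrange.
The subgroups of order 5 are: {1, 3, 4, 5, 9}.
So G has 1 subgroup of order 5.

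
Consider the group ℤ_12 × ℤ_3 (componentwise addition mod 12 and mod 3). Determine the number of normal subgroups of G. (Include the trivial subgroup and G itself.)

G is abelian, so every subgroup is normal.
G has 18 subgroups in total, hence 18 normal subgroups.

18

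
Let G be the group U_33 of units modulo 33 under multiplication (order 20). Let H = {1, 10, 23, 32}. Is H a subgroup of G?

|H| = 4 divides |G| = 20, consistent with Lagrange.
H contains the identity, every element's inverse is in H, and H is closed under ·: it is a subgroup.

Yes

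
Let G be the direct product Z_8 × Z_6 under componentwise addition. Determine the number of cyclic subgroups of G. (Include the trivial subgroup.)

16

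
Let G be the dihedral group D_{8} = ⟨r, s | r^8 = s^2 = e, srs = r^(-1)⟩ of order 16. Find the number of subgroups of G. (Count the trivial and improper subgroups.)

19

|G| = 16, so by Lagrange every subgroup order divides 16. Divisors: 1, 2, 4, 8, 16.
Subgroups by order — order 1: 1; order 2: 9; order 4: 5; order 8: 3; order 16: 1.
Total: 1 + 9 + 5 + 3 + 1 = 19.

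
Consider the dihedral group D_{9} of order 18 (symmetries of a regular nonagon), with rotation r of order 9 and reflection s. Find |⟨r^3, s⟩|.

|⟨r^3⟩| = 3 and |⟨s⟩| = 2, so |H| is a multiple of lcm(3, 2) = 6 and divides |G| = 18.
Closing under the operation: H = {e, r^3, r^6, s, r^3s, r^6s}, so |H| = 6.

6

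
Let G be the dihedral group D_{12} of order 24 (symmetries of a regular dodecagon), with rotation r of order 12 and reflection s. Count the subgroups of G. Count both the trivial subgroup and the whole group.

34

|G| = 24, so by Lagrange every subgroup order divides 24. Divisors: 1, 2, 3, 4, 6, 8, 12, 24.
Subgroups by order — order 1: 1; order 2: 13; order 3: 1; order 4: 7; order 6: 5; order 8: 3; order 12: 3; order 24: 1.
Total: 1 + 13 + 1 + 7 + 5 + 3 + 3 + 1 = 34.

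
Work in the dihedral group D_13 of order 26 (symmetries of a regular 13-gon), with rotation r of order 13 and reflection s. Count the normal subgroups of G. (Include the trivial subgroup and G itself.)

3

G has 16 subgroups. Checking conjugation-invariance by order — order 1: 1/1 normal; order 2: 0/13 normal; order 13: 1/1 normal; order 26: 1/1 normal.
Total normal subgroups: 3.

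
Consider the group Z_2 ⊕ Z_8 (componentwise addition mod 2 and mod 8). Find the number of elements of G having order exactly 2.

An element (a,b) has order lcm(ord(a), ord(b)); count pairs with lcm equal to 2.
Enumerating gives 3 such elements.

3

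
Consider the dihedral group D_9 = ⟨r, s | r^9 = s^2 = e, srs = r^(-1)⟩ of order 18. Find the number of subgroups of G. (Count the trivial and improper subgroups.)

|G| = 18, so by Lagrange every subgroup order divides 18. Divisors: 1, 2, 3, 6, 9, 18.
Subgroups by order — order 1: 1; order 2: 9; order 3: 1; order 6: 3; order 9: 1; order 18: 1.
Total: 1 + 9 + 1 + 3 + 1 + 1 = 16.

16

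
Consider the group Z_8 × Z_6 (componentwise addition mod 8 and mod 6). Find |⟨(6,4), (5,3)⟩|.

|⟨(6,4)⟩| = 12 and |⟨(5,3)⟩| = 8, so |H| is a multiple of lcm(12, 8) = 24 and divides |G| = 48.
Closing under the operation: H = {(0,0), (0,2), (0,4), (1,1), (1,3), (1,5), (2,0), (2,2), (2,4), (3,1), (3,3), (3,5), (4,0), (4,2), (4,4), (5,1), (5,3), (5,5), (6,0), (6,2), (6,4), (7,1), (7,3), (7,5)}, so |H| = 24.

24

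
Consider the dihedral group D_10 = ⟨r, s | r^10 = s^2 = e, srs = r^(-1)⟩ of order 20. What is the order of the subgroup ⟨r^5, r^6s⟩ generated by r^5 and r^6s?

4

|⟨r^5⟩| = 2 and |⟨r^6s⟩| = 2, so |H| is a multiple of lcm(2, 2) = 2 and divides |G| = 20.
Closing under the operation: H = {e, r^5, rs, r^6s}, so |H| = 4.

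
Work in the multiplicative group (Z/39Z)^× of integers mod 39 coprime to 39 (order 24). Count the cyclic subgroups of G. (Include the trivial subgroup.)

12

Each element a generates a cyclic subgroup ⟨a⟩; distinct elements may generate the same one (a cyclic group of order d has φ(d) generators).
Cyclic subgroups by order — order 1: 1; order 2: 3; order 3: 1; order 4: 2; order 6: 3; order 12: 2.
Total: 12.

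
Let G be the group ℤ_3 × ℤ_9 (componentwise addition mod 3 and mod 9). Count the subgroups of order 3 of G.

4

|G| = 27 and 3 | 27, so subgroups of order 3 are possible by Lagrange.
The subgroups of order 3 are: {(0,0), (0,3), (0,6)}; {(0,0), (1,0), (2,0)}; {(0,0), (1,3), (2,6)}; {(0,0), (1,6), (2,3)}.
So G has 4 subgroups of order 3.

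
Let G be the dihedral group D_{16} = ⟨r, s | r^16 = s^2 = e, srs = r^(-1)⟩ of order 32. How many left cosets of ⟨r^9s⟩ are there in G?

16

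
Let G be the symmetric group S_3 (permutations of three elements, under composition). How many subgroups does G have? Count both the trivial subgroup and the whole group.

6

|G| = 6, so by Lagrange every subgroup order divides 6. Divisors: 1, 2, 3, 6.
Subgroups by order — order 1: 1; order 2: 3; order 3: 1; order 6: 1.
Total: 1 + 3 + 1 + 1 = 6.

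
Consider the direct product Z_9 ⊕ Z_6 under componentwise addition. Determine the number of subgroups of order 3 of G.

|G| = 54 and 3 | 54, so subgroups of order 3 are possible by Lagrange.
The subgroups of order 3 are: {(0,0), (0,2), (0,4)}; {(0,0), (3,0), (6,0)}; {(0,0), (3,2), (6,4)}; {(0,0), (3,4), (6,2)}.
So G has 4 subgroups of order 3.

4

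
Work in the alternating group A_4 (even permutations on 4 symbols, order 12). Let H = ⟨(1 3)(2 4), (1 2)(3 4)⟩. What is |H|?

|⟨(1 3)(2 4)⟩| = 2 and |⟨(1 2)(3 4)⟩| = 2, so |H| is a multiple of lcm(2, 2) = 2 and divides |G| = 12.
Closing under the operation: H = {e, (1 2)(3 4), (1 3)(2 4), (1 4)(2 3)}, so |H| = 4.

4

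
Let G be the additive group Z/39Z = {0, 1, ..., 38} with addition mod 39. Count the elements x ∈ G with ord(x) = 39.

In a cyclic group of order 39, the number of elements of order d (for d | 39) is φ(d).
φ(39) = 24.

24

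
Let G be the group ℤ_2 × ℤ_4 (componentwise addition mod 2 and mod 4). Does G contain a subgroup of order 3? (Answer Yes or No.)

No

3 does not divide |G| = 8, so by Lagrange no subgroup of order 3 exists.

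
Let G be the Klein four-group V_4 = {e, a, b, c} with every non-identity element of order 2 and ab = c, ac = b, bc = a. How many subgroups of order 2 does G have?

3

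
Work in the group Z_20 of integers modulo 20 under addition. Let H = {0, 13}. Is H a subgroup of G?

No

13 ∈ H but its inverse 7 ∉ H, so H is not a subgroup.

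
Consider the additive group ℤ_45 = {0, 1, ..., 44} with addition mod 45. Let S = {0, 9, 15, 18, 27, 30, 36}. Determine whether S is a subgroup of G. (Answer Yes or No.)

No

|S| = 7 does not divide |G| = 45, so by Lagrange S is not a subgroup.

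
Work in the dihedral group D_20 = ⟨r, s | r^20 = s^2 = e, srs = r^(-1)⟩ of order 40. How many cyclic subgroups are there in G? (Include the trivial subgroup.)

A cyclic subgroup of order d is generated by each of its φ(d) elements of order d, so the cyclic subgroups of order d number (#elements of order d)/φ(d).
Cyclic subgroups by order — order 1: 1; order 2: 21; order 4: 1; order 5: 1; order 10: 1; order 20: 1.
Total: 26.

26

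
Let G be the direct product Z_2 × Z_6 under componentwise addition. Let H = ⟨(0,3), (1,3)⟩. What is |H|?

4

|⟨(0,3)⟩| = 2 and |⟨(1,3)⟩| = 2, so |H| is a multiple of lcm(2, 2) = 2 and divides |G| = 12.
Closing under the operation: H = {(0,0), (0,3), (1,0), (1,3)}, so |H| = 4.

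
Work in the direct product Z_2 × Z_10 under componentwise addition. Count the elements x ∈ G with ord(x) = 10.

12

An element (a,b) has order lcm(ord(a), ord(b)); count pairs with lcm equal to 10.
Enumerating gives 12 such elements.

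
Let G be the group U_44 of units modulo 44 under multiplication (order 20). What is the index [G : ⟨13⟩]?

2

|⟨13⟩| = 10 and |G| = 20.
By Lagrange, [G : H] = |G|/|H| = 20/10 = 2.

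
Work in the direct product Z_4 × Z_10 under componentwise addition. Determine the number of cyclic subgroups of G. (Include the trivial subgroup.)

Each element a generates a cyclic subgroup ⟨a⟩; distinct elements may generate the same one (a cyclic group of order d has φ(d) generators).
Cyclic subgroups by order — order 1: 1; order 2: 3; order 4: 2; order 5: 1; order 10: 3; order 20: 2.
Total: 12.

12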